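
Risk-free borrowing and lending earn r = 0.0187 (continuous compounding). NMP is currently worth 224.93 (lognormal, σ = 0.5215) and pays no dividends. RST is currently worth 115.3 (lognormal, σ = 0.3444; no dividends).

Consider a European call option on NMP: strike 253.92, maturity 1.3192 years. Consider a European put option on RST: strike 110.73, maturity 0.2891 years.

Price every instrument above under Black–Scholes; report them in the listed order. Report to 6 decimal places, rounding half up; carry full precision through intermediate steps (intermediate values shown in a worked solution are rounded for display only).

price(NMP call K=253.92) = 44.938167
price(RST put K=110.73) = 5.984335

[NMP call K=253.92]
σ√T = 0.5215·√1.3192 = 0.598976
d₁ = (ln(S/K) + (r+σ²/2)T) / (σ√T) = (ln(224.93/253.92) + (0.0187+0.5215²/2)·1.3192) / 0.598976 = (-0.121230 + 0.204055) / 0.598976 = 0.138278
d₂ = d₁ − σ√T = 0.138278 − 0.598976 = -0.460698
e^{−rT} = 0.975633
N(d₁) = 0.554990,  N(d₂) = 0.322508
price = S·N(d₁) − K·e^{−rT}·N(d₂) = 124.833833 − 79.895666 = 44.938167
[RST put K=110.73]
σ√T = 0.3444·√0.2891 = 0.185177
d₁ = (ln(S/K) + (r+σ²/2)T) / (σ√T) = (ln(115.3/110.73) + (0.0187+0.3444²/2)·0.2891) / 0.185177 = (0.040443 + 0.022551) / 0.185177 = 0.340183
d₂ = d₁ − σ√T = 0.340183 − 0.185177 = 0.155006
e^{−rT} = 0.994608
N(−d₁) = 0.366859,  N(−d₂) = 0.438408
price = K·e^{−rT}·N(−d₂) − S·N(−d₁) = 48.283225 − 42.298890 = 5.984335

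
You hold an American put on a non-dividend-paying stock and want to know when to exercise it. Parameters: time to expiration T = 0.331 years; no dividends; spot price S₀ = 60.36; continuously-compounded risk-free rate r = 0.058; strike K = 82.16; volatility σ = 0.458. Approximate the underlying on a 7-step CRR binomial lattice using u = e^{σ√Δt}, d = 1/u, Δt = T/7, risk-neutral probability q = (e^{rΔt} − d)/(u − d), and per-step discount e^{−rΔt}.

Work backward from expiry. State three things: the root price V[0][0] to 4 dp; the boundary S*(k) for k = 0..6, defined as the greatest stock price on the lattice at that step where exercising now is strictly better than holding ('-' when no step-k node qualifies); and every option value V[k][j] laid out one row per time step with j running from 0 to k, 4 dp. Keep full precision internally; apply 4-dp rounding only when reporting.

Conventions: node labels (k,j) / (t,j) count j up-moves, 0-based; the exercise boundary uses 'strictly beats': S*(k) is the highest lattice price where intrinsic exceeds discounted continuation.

price = 22.1320
boundary = - 54.6382 49.4588 54.6382 60.3600 66.6810 73.6639
tree:
22.1320
27.5218 16.6216
32.7012 21.8456 11.2534
37.3896 27.5218 16.0340 6.3188
41.6336 32.7012 21.8000 10.0959 2.4054
45.4753 37.3896 27.5218 15.4790 4.5249 0.2031
48.9528 41.6336 32.7012 21.8000 8.4961 0.3985 0.0000
52.1007 45.4753 37.3896 27.5218 15.4790 0.7819 0.0000 0.0000

Δt=0.04729, u=1.10472, d=0.90521, q=0.48889, disc=e^(-rΔt)=0.99726
k=7 terminal: V=max(K-S,0) → 52.1007 45.4753 37.3896 27.5218 15.4790 0.7819 0.0000 0.0000
k=6: j=0 S=33.2072 intr=48.9528 cont=48.7278 V=48.9528[EX]; j=1 S=40.5264 intr=41.6336 cont=41.4086 V=41.6336[EX]; j=2 S=49.4588 intr=32.7012 cont=32.4762 V=32.7012[EX]; j=3 S=60.3600 intr=21.8000 cont=21.5750 V=21.8000[EX]; j=4 S=73.6639 intr=8.4961 cont=8.2710 V=8.4961[EX]; j=5 S=89.9002 intr=0.0000 cont=0.3985 V=0.3985[hold]; j=6 S=109.7151 intr=0.0000 cont=0.0000 V=0.0000[hold]  S*(6)=73.6639
k=5: j=0 S=36.6847 intr=45.4753 cont=45.2503 V=45.4753[EX]; j=1 S=44.7704 intr=37.3896 cont=37.1646 V=37.3896[EX]; j=2 S=54.6382 intr=27.5218 cont=27.2968 V=27.5218[EX]; j=3 S=66.6810 intr=15.4790 cont=15.2540 V=15.4790[EX]; j=4 S=81.3781 intr=0.7819 cont=4.5249 V=4.5249[hold]; j=5 S=99.3147 intr=0.0000 cont=0.2031 V=0.2031[hold]  S*(5)=66.6810
k=4: j=0 S=40.5264 intr=41.6336 cont=41.4086 V=41.6336[EX]; j=1 S=49.4588 intr=32.7012 cont=32.4762 V=32.7012[EX]; j=2 S=60.3600 intr=21.8000 cont=21.5750 V=21.8000[EX]; j=3 S=73.6639 intr=8.4961 cont=10.0959 V=10.0959[hold]; j=4 S=89.9002 intr=0.0000 cont=2.4054 V=2.4054[hold]  S*(4)=60.3600
k=3: j=0 S=44.7704 intr=37.3896 cont=37.1646 V=37.3896[EX]; j=1 S=54.6382 intr=27.5218 cont=27.2968 V=27.5218[EX]; j=2 S=66.6810 intr=15.4790 cont=16.0340 V=16.0340[hold]; j=3 S=81.3781 intr=0.7819 cont=6.3188 V=6.3188[hold]  S*(3)=54.6382
k=2: j=0 S=49.4588 intr=32.7012 cont=32.4762 V=32.7012[EX]; j=1 S=60.3600 intr=21.8000 cont=21.8456 V=21.8456[hold]; j=2 S=73.6639 intr=8.4961 cont=11.2534 V=11.2534[hold]  S*(2)=49.4588
k=1: j=0 S=54.6382 intr=27.5218 cont=27.3190 V=27.5218[EX]; j=1 S=66.6810 intr=15.4790 cont=16.6216 V=16.6216[hold]  S*(1)=54.6382
k=0: j=0 S=60.3600 intr=21.8000 cont=22.1320 V=22.1320[hold]  S*(0)=-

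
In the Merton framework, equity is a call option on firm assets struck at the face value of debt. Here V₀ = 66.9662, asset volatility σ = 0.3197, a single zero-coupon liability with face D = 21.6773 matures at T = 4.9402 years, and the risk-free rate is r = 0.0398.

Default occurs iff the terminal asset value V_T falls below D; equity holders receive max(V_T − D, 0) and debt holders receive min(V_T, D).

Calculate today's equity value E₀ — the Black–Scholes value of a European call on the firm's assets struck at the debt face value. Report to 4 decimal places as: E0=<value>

E0=49.4418

Apply the equity-as-call identities (strike 21.6773, horizon 4.9402 years):
d₁ = [ln(V₀/D) + (r + σ²/2)T] / (σ√T)
   = [ln(66.9662/21.6773) + (0.0398 + 0.5·0.3197²)·4.9402] / (0.3197·√4.9402)
   = [1.127922 + 0.449084] / 0.710583 = 2.219313
d₂ = d₁ − σ√T = 2.219313 − 0.710583 = 1.508730
N(d₁) = 0.986767,  N(d₂) = 0.934316,  e^(−rT) = 0.821503
E₀ = V₀·N(d₁) − D·e^(−rT)·N(d₂)
   = 66.9662·0.986767 − 21.6773·0.821503·0.934316 = 49.441790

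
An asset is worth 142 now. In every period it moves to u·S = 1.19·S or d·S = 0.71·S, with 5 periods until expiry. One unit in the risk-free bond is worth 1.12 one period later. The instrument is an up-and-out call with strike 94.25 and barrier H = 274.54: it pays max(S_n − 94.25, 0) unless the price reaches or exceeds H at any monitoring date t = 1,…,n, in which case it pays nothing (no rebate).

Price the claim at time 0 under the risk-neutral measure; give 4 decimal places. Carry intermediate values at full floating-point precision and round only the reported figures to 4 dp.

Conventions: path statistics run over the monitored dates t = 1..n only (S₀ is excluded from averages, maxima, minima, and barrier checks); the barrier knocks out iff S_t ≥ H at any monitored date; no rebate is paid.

Risk-neutral up-probability p* = (R−d)/(u−d) = (1.12−0.71)/(1.19−0.71) = 0.8542; the claim prices as the p*-weighted sum of path payoffs discounted by R^5.
Enumerate all 2^5 = 32 price paths (U = up ×1.19, D = down ×0.71); each path with k up-moves has probability p*^k·(1−p*)^(5−k).
DDDDD: M=100.8200, payoff=0.0000, prob=0.000066
UDDDD: M=168.9800, payoff=0.0000, prob=0.000386
DUDDD: M=119.9758, payoff=0.0000, prob=0.000386
UUDDD: M=201.0862, payoff=0.0000, prob=0.002263
DDUDD: M=100.8200, payoff=0.0000, prob=0.000386
UDUDD: M=168.9800, payoff=0.0000, prob=0.002263
DUUDD: M=142.7712, payoff=0.0000, prob=0.002263
UUUDD: M=239.2926, payoff=26.3774, prob=0.013254
DDDUD: M=100.8200, payoff=0.0000, prob=0.000386
UDDUD: M=168.9800, payoff=0.0000, prob=0.002263
DUDUD: M=119.9758, payoff=0.0000, prob=0.002263
UUDUD: M=201.0862, payoff=26.3774, prob=0.013254
DDUUD: M=101.3676, payoff=0.0000, prob=0.002263
UDUUD: M=169.8977, payoff=26.3774, prob=0.013254
DUUUD: M=169.8977, payoff=26.3774, prob=0.013254
UUUUD: M=284.7582, payoff=0.0000, prob=0.077630
DDDDU: M=100.8200, payoff=0.0000, prob=0.000386
UDDDU: M=168.9800, payoff=0.0000, prob=0.002263
DUDDU: M=119.9758, payoff=0.0000, prob=0.002263
UUDDU: M=201.0862, payoff=26.3774, prob=0.013254
DDUDU: M=100.8200, payoff=0.0000, prob=0.002263
UDUDU: M=168.9800, payoff=26.3774, prob=0.013254
DUUDU: M=142.7712, payoff=26.3774, prob=0.013254
UUUDU: M=239.2926, payoff=107.9283, prob=0.077630
DDDUU: M=100.8200, payoff=0.0000, prob=0.002263
UDDUU: M=168.9800, payoff=26.3774, prob=0.013254
DUDUU: M=120.6274, payoff=26.3774, prob=0.013254
UUDUU: M=202.1783, payoff=107.9283, prob=0.077630
DDUUU: M=120.6274, payoff=26.3774, prob=0.013254
UDUUU: M=202.1783, payoff=107.9283, prob=0.077630
DUUUU: M=202.1783, payoff=107.9283, prob=0.077630
UUUUU: M=338.8622, payoff=0.0000, prob=0.454688
Price = Σ prob·payoff / R^5 = 37.009732 / 1.762342 = 21.0003

price = 21.0003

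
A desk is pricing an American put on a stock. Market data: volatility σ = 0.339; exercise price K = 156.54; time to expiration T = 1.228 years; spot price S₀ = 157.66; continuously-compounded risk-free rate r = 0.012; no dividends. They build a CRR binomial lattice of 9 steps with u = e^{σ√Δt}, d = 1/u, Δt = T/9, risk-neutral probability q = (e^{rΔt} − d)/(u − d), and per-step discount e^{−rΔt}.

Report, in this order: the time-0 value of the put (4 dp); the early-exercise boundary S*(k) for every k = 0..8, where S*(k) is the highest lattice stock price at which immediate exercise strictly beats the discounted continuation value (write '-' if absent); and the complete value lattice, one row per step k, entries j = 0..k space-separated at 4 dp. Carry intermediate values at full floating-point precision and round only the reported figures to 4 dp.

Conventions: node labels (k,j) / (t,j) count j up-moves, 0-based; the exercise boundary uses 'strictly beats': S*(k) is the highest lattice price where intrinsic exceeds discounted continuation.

Δt=0.13644, u=1.13340, d=0.88230, q=0.47526, disc=e^(-rΔt)=0.99836
k=9 terminal: V=max(K-S,0) → 105.4571 90.9192 72.2439 48.2538 17.4363 0.0000 0.0000 0.0000 0.0000 0.0000
k=8: j=0 S=57.8974 intr=98.6426 cont=98.3865 V=98.6426[EX]; j=1 S=74.3746 intr=82.1654 cont=81.9093 V=82.1654[EX]; j=2 S=95.5411 intr=60.9989 cont=60.7428 V=60.9989[EX]; j=3 S=122.7314 intr=33.8086 cont=33.5525 V=33.8086[EX]; j=4 S=157.6600 intr=0.0000 cont=9.1345 V=9.1345[hold]; j=5 S=202.5290 intr=0.0000 cont=0.0000 V=0.0000[hold]; j=6 S=260.1674 intr=0.0000 cont=0.0000 V=0.0000[hold]; j=7 S=334.2094 intr=0.0000 cont=0.0000 V=0.0000[hold]; j=8 S=429.3231 intr=0.0000 cont=0.0000 V=0.0000[hold]  S*(8)=122.7314
k=7: j=0 S=65.6208 intr=90.9192 cont=90.6631 V=90.9192[EX]; j=1 S=84.2961 intr=72.2439 cont=71.9878 V=72.2439[EX]; j=2 S=108.2862 intr=48.2538 cont=47.9977 V=48.2538[EX]; j=3 S=139.1037 intr=17.4363 cont=22.0458 V=22.0458[hold]; j=4 S=178.6917 intr=0.0000 cont=4.7854 V=4.7854[hold]; j=5 S=229.5462 intr=0.0000 cont=0.0000 V=0.0000[hold]; j=6 S=294.8735 intr=0.0000 cont=0.0000 V=0.0000[hold]; j=7 S=378.7926 intr=0.0000 cont=0.0000 V=0.0000[hold]  S*(7)=108.2862
k=6: j=0 S=74.3746 intr=82.1654 cont=81.9093 V=82.1654[EX]; j=1 S=95.5411 intr=60.9989 cont=60.7428 V=60.9989[EX]; j=2 S=122.7314 intr=33.8086 cont=35.7396 V=35.7396[hold]; j=3 S=157.6600 intr=0.0000 cont=13.8200 V=13.8200[hold]; j=4 S=202.5290 intr=0.0000 cont=2.5070 V=2.5070[hold]; j=5 S=260.1674 intr=0.0000 cont=0.0000 V=0.0000[hold]; j=6 S=334.2094 intr=0.0000 cont=0.0000 V=0.0000[hold]  S*(6)=95.5411
k=5: j=0 S=84.2961 intr=72.2439 cont=71.9878 V=72.2439[EX]; j=1 S=108.2862 intr=48.2538 cont=48.9140 V=48.9140[hold]; j=2 S=139.1037 intr=17.4363 cont=25.2806 V=25.2806[hold]; j=3 S=178.6917 intr=0.0000 cont=8.4295 V=8.4295[hold]; j=4 S=229.5462 intr=0.0000 cont=1.3134 V=1.3134[hold]; j=5 S=294.8735 intr=0.0000 cont=0.0000 V=0.0000[hold]  S*(5)=84.2961
k=4: j=0 S=95.5411 intr=60.9989 cont=61.0561 V=61.0561[hold]; j=1 S=122.7314 intr=33.8086 cont=37.6203 V=37.6203[hold]; j=2 S=157.6600 intr=0.0000 cont=17.2437 V=17.2437[hold]; j=3 S=202.5290 intr=0.0000 cont=5.0392 V=5.0392[hold]; j=4 S=260.1674 intr=0.0000 cont=0.6880 V=0.6880[hold]  S*(4)=-
k=3: j=0 S=108.2862 intr=48.2538 cont=49.8363 V=49.8363[hold]; j=1 S=139.1037 intr=17.4363 cont=27.8904 V=27.8904[hold]; j=2 S=178.6917 intr=0.0000 cont=11.4246 V=11.4246[hold]; j=3 S=229.5462 intr=0.0000 cont=2.9664 V=2.9664[hold]  S*(3)=-
k=2: j=0 S=122.7314 intr=33.8086 cont=39.3418 V=39.3418[hold]; j=1 S=157.6600 intr=0.0000 cont=20.0320 V=20.0320[hold]; j=2 S=202.5290 intr=0.0000 cont=7.3927 V=7.3927[hold]  S*(2)=-
k=1: j=0 S=139.1037 intr=17.4363 cont=30.1152 V=30.1152[hold]; j=1 S=178.6917 intr=0.0000 cont=14.0021 V=14.0021[hold]  S*(1)=-
k=0: j=0 S=157.6600 intr=0.0000 cont=22.4205 V=22.4205[hold]  S*(0)=-

price = 22.4205
boundary = - - - - - 84.2961 95.5411 108.2862 122.7314
tree:
22.4205
30.1152 14.0021
39.3418 20.0320 7.3927
49.8363 27.8904 11.4246 2.9664
61.0561 37.6203 17.2437 5.0392 0.6880
72.2439 48.9140 25.2806 8.4295 1.3134 0.0000
82.1654 60.9989 35.7396 13.8200 2.5070 0.0000 0.0000
90.9192 72.2439 48.2538 22.0458 4.7854 0.0000 0.0000 0.0000
98.6426 82.1654 60.9989 33.8086 9.1345 0.0000 0.0000 0.0000 0.0000
105.4571 90.9192 72.2439 48.2538 17.4363 0.0000 0.0000 0.0000 0.0000 0.0000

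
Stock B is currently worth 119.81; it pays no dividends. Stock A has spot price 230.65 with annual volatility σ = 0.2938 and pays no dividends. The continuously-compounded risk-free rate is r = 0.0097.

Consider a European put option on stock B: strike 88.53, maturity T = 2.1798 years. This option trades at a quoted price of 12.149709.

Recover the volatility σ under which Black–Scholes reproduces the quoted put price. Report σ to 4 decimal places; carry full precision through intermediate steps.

At σ = 0.4274 the Black–Scholes value reproduces the quote:
σ√T = 0.4274·√2.1798 = 0.631020
d₁ = (ln(S/K) + (r+σ²/2)T) / (σ√T) = (ln(119.81/88.53) + (0.0097+0.4274²/2)·2.1798) / 0.631020 = (0.302566 + 0.220237) / 0.631020 = 0.828505
d₂ = d₁ − σ√T = 0.828505 − 0.631020 = 0.197485
e^{−rT} = 0.979078
N(−d₁) = 0.203692,  N(−d₂) = 0.421724
V = K·e^{−rT}·N(−d₂) − S·N(−d₁) = 36.554097 − 24.404388 = 12.149709 (equal to the quote); since ∂V/∂σ > 0 for all σ, the implied volatility is unique

sigma = 0.4274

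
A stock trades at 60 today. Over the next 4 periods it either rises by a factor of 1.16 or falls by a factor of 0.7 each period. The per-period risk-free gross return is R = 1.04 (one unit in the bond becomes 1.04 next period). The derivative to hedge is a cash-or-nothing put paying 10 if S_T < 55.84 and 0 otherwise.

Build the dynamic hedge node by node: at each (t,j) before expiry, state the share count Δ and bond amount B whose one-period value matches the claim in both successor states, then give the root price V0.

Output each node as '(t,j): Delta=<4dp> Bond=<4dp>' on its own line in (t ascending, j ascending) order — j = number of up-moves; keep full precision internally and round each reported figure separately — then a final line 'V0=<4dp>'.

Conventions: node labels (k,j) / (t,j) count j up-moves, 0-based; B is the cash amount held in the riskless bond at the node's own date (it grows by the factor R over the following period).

(0,0): Delta=-0.1377 Bond=10.6579
(1,0): Delta=-0.2614 Bond=16.2806
(1,1): Delta=-0.1114 Bond=9.2502
(2,0): Delta=0.0000 Bond=9.2456
(2,1): Delta=-0.3171 Bond=19.6446
(2,2): Delta=-0.0675 Bond=6.0821
(3,0): Delta=0.0000 Bond=9.6154
(3,1): Delta=0.0000 Bond=9.6154
(3,2): Delta=-0.3847 Bond=24.2475
(3,3): Delta=0.0000 Bond=0.0000
V0=2.3951

Risk-neutral probability p* = (R−d)/(u−d) = (1.04−0.7)/(1.16−0.7) = 0.7391.
At maturity the claim pays: V(4,0)=10.0000, V(4,1)=10.0000, V(4,2)=10.0000, V(4,3)=0.0000, V(4,4)=0.0000
Node (3,0) S=20.5800: V=(p*·10.0000+(1−p*)·10.0000)/1.04=9.6154; Δ=(10.0000−10.0000)/(23.8728−14.4060)=0.0000; B=V−Δ·S=9.6154
Node (3,1) S=34.1040: V=(p*·10.0000+(1−p*)·10.0000)/1.04=9.6154; Δ=(10.0000−10.0000)/(39.5606−23.8728)=0.0000; B=V−Δ·S=9.6154
Node (3,2) S=56.5152: V=(p*·0.0000+(1−p*)·10.0000)/1.04=2.5084; Δ=(0.0000−10.0000)/(65.5576−39.5606)=-0.3847; B=V−Δ·S=24.2475
Node (3,3) S=93.6538: V=(p*·0.0000+(1−p*)·0.0000)/1.04=0.0000; Δ=(0.0000−0.0000)/(108.6384−65.5576)=0.0000; B=V−Δ·S=0.0000
Node (2,0) S=29.4000: V=(p*·9.6154+(1−p*)·9.6154)/1.04=9.2456; Δ=(9.6154−9.6154)/(34.1040−20.5800)=0.0000; B=V−Δ·S=9.2456
Node (2,1) S=48.7200: V=(p*·2.5084+(1−p*)·9.6154)/1.04=4.1946; Δ=(2.5084−9.6154)/(56.5152−34.1040)=-0.3171; B=V−Δ·S=19.6446
Node (2,2) S=80.7360: V=(p*·0.0000+(1−p*)·2.5084)/1.04=0.6292; Δ=(0.0000−2.5084)/(93.6538−56.5152)=-0.0675; B=V−Δ·S=6.0821
Node (1,0) S=42.0000: V=(p*·4.1946+(1−p*)·9.2456)/1.04=5.3002; Δ=(4.1946−9.2456)/(48.7200−29.4000)=-0.2614; B=V−Δ·S=16.2806
Node (1,1) S=69.6000: V=(p*·0.6292+(1−p*)·4.1946)/1.04=1.4993; Δ=(0.6292−4.1946)/(80.7360−48.7200)=-0.1114; B=V−Δ·S=9.2502
Node (0,0) S=60.0000: V=(p*·1.4993+(1−p*)·5.3002)/1.04=2.3951; Δ=(1.4993−5.3002)/(69.6000−42.0000)=-0.1377; B=V−Δ·S=10.6579
Check: Δ(0,0)·S0 + B(0,0) = 2.3951 = V0.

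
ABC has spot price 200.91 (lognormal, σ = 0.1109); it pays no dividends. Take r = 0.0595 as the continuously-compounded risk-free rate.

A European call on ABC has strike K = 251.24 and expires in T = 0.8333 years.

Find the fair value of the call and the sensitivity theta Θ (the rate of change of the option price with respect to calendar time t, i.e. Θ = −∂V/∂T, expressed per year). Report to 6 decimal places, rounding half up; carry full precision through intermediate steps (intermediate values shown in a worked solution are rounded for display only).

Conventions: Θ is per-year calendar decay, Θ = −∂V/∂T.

price = 0.387475
Θ = -1.758441

σ√T = 0.1109·√0.8333 = 0.101235
d₁ = (ln(S/K) + (r+σ²/2)T) / (σ√T) = (ln(200.91/251.24) + (0.0595+0.1109²/2)·0.8333) / 0.101235 = (-0.223552 + 0.054706) / 0.101235 = -1.667856
d₂ = d₁ − σ√T = -1.667856 − 0.101235 = -1.769091
e^{−rT} = 0.951628
N(d₁) = 0.047672,  N(d₂) = 0.038439
Call price V = S·N(d₁) − K·e^{−rT}·N(d₂) = 9.577822 − 9.190347 = 0.387475
φ(d₁) = (1/√(2π))·e^{−d₁²/2} = 0.099280
Θ = −S·φ(d₁)·σ/(2√T) − r·K·e^{−rT}·N(d₂) = −1.211616 − 0.546826 = -1.758441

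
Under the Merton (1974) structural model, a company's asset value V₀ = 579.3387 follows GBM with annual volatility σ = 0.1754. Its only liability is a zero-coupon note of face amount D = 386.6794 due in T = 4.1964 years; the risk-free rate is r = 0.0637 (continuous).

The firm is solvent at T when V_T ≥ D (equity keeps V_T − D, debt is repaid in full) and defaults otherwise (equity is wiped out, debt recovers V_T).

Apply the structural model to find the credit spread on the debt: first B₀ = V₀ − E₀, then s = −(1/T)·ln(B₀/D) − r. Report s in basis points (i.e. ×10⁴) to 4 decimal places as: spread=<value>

spread=14.2065

Work the structural quantities from V₀ = 579.3387 against face 386.6794:
d₁ = [ln(V₀/D) + (r + σ²/2)T] / (σ√T)
   = [ln(579.3387/386.6794) + (0.0637 + 0.5·0.1754²)·4.1964] / (0.1754·√4.1964)
   = [0.404291 + 0.331862] / 0.359309 = 2.048804
d₂ = d₁ − σ√T = 2.048804 − 0.359309 = 1.689495
N(d₁) = 0.979759,  N(d₂) = 0.954438,  e^(−rT) = 0.765435
E₀ = V₀·N(d₁) − D·e^(−rT)·N(d₂)
   = 579.3387·0.979759 − 386.6794·0.765435·0.954438 = 285.119917
B₀ = V₀ − E₀ = 579.3387 − 285.119917 = 294.218783
spread = −(1/T)·ln(B₀/D) − r = −(1/4.1964)·ln(294.218783/386.6794) − 0.0637 = 0.00142065
in basis points: 0.00142065 × 10⁴ = 14.2065 bp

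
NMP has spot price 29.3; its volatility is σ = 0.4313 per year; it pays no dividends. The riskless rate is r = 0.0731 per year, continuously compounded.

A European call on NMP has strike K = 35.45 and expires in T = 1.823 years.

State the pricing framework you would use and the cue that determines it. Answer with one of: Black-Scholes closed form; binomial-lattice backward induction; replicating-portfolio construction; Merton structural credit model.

framework: Black-Scholes closed form

Key observation: everything needed for the exact continuous-time valuation of the European call on NMP (strike 35.45) is given, and no feature rules the closed form out.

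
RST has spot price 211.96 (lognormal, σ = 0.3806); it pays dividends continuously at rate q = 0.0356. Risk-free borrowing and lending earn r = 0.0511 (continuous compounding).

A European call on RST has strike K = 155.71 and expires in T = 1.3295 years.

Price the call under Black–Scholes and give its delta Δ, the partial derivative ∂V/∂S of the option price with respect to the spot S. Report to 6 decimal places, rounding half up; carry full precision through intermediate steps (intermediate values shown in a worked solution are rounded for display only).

σ√T = 0.3806·√1.3295 = 0.438847
d₁ = (ln(S/K) + (r−q+σ²/2)T) / (σ√T) = (ln(211.96/155.71) + (0.0511−0.0356+0.3806²/2)·1.3295) / 0.438847 = (0.308402 + 0.116901) / 0.438847 = 0.969137
d₂ = d₁ − σ√T = 0.969137 − 0.438847 = 0.530290
e^{−rT} = 0.934319
e^{−qT} = 0.953772
N(d₁) = 0.833762,  N(d₂) = 0.702045
Call price V = S·e^{−qT}·N(d₁) − K·e^{−rT}·N(d₂) = 168.554587 − 102.135428 = 66.419159
Δ = e^{−qT}·N(d₁) = 0.795219

price = 66.419159
Δ = 0.795219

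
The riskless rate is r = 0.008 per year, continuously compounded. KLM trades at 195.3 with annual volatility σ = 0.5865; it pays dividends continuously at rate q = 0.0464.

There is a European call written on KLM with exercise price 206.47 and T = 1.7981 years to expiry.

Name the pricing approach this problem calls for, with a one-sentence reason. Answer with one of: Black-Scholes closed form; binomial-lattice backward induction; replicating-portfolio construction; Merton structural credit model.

Key observation: the strike-206.47 call on KLM is European-exercise on a continuously-modelled lognormal underlying, so its value is a single closed-form evaluation.

framework: Black-Scholes closed form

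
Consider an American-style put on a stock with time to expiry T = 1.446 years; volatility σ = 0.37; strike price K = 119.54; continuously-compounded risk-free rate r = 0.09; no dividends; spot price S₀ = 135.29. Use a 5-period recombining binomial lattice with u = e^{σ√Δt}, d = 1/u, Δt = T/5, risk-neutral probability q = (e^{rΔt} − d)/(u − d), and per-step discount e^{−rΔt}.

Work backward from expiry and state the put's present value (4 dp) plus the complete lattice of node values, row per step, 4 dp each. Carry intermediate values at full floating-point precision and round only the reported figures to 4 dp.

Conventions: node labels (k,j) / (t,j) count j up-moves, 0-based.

price = 10.6237
tree:
10.6237
17.8769 4.3697
29.0678 8.3035 0.9068
45.0628 15.5643 1.9239 0.0000
58.5008 28.6665 4.0819 0.0000 0.0000
69.5141 45.0628 8.6604 0.0000 0.0000 0.0000

Δt=0.28920, u=1.22015, d=0.81957, q=0.51625, disc=e^(-rΔt)=0.97431
k=5 terminal: V=max(K-S,0) → 69.5141 45.0628 8.6604 0.0000 0.0000 0.0000
k=4: j=0 S=61.0392 intr=58.5008 cont=55.4296 V=58.5008[EX]; j=1 S=90.8735 intr=28.6665 cont=25.5953 V=28.6665[EX]; j=2 S=135.2900 intr=0.0000 cont=4.0819 V=4.0819[hold]; j=3 S=201.4161 intr=0.0000 cont=0.0000 V=0.0000[hold]; j=4 S=299.8628 intr=0.0000 cont=0.0000 V=0.0000[hold]
k=3: j=0 S=74.4772 intr=45.0628 cont=41.9916 V=45.0628[EX]; j=1 S=110.8796 intr=8.6604 cont=15.5643 V=15.5643[hold]; j=2 S=165.0745 intr=0.0000 cont=1.9239 V=1.9239[hold]; j=3 S=245.7584 intr=0.0000 cont=0.0000 V=0.0000[hold]
k=2: j=0 S=90.8735 intr=28.6665 cont=29.0678 V=29.0678[hold]; j=1 S=135.2900 intr=0.0000 cont=8.3035 V=8.3035[hold]; j=2 S=201.4161 intr=0.0000 cont=0.9068 V=0.9068[hold]
k=1: j=0 S=110.8796 intr=8.6604 cont=17.8769 V=17.8769[hold]; j=1 S=165.0745 intr=0.0000 cont=4.3697 V=4.3697[hold]
k=0: j=0 S=135.2900 intr=0.0000 cont=10.6237 V=10.6237[hold]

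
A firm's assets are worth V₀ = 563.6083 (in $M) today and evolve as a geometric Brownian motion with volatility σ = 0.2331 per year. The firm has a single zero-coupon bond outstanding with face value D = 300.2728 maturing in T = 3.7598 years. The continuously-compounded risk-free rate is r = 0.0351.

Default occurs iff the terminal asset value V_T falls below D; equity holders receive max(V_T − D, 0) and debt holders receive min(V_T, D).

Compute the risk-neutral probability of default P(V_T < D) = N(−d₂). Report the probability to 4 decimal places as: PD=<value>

PD=0.0723

Work the structural quantities from V₀ = 563.6083 against face 300.2728:
d₁ = [ln(V₀/D) + (r + σ²/2)T] / (σ√T)
   = [ln(563.6083/300.2728) + (0.0351 + 0.5·0.2331²)·3.7598] / (0.2331·√3.7598)
   = [0.629668 + 0.234114] / 0.451986 = 1.911084
d₂ = d₁ − σ√T = 1.911084 − 0.451986 = 1.459098
risk-neutral PD = N(−d₂) = N(-1.459098) = 0.072269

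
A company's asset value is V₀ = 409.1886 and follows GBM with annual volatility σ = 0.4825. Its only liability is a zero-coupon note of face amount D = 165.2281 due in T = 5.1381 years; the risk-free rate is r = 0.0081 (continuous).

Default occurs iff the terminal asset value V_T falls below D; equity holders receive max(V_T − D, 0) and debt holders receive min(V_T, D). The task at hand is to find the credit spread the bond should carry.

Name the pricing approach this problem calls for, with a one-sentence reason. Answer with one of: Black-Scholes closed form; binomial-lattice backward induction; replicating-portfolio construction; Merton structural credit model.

framework: Merton structural credit model

Key observation: the question is about default risk generated by asset-value dynamics against a debt face of 165.2281 — the structural framework prices exactly that.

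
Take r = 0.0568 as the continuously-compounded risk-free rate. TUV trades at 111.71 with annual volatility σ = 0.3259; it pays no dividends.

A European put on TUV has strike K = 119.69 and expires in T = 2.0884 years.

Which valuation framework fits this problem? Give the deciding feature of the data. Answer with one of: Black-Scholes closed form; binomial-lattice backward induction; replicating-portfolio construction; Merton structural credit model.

Key observation: the instrument is a plain European put (strike 119.69) on a lognormal asset; the exact continuous-time formula applies directly.

framework: Black-Scholes closed form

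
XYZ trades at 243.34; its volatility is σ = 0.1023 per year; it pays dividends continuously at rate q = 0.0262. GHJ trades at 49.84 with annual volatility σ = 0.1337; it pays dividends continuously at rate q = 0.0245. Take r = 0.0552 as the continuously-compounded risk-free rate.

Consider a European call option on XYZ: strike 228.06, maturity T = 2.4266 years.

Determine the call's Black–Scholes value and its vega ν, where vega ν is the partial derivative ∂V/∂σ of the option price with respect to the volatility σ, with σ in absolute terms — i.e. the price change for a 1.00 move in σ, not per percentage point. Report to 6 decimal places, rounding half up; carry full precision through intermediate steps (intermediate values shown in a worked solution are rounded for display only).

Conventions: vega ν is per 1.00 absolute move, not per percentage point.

σ√T = 0.1023·√2.4266 = 0.159358
d₁ = (ln(S/K) + (r−q+σ²/2)T) / (σ√T) = (ln(243.34/228.06) + (0.0552−0.0262+0.1023²/2)·2.4266) / 0.159358 = (0.064851 + 0.083069) / 0.159358 = 0.928222
d₂ = d₁ − σ√T = 0.928222 − 0.159358 = 0.768863
e^{−rT} = 0.874635
e^{−qT} = 0.938402
N(d₁) = 0.823354,  N(d₂) = 0.779013
Call price V = S·e^{−qT}·N(d₁) − K·e^{−rT}·N(d₂) = 188.013411 − 155.389143 = 32.624267
φ(d₁) = (1/√(2π))·e^{−d₁²/2} = 0.259309
ν = S·e^{−qT}·φ(d₁)·√T = 92.239836

price = 32.624267
ν = 92.239836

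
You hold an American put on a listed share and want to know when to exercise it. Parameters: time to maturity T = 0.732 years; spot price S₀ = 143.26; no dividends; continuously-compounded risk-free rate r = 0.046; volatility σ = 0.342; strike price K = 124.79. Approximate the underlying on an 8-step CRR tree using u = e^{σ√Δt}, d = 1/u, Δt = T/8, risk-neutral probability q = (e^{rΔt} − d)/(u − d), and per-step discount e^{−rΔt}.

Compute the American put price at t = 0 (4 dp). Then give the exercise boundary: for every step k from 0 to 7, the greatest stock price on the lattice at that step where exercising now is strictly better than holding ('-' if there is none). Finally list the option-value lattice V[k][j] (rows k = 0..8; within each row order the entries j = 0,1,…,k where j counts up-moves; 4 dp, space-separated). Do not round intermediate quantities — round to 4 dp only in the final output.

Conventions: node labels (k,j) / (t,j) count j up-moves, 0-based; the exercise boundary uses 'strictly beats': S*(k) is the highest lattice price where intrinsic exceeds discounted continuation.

price = 7.1097
boundary = - - - - - 85.4049 94.7134 105.0364
tree:
7.1097
10.6807 3.5200
15.6208 5.7219 1.2992
22.1310 9.0992 2.3185 0.2684
30.1908 14.0811 4.0843 0.5332 0.0000
39.3851 21.0498 7.0777 1.0593 0.0000 0.0000
47.7787 30.0766 12.0020 2.1044 0.0000 0.0000 0.0000
55.3474 39.3851 19.7536 4.1807 0.0000 0.0000 0.0000 0.0000
62.1722 47.7787 30.0766 8.3055 0.0000 0.0000 0.0000 0.0000 0.0000

Δt=0.09150  u=1.10899  d=0.90172  q=0.49451  discount=0.99580
step 8 (expiry): payoffs max(K−S,0) = 62.1722 47.7787 30.0766 8.3055 0.0000 0.0000 0.0000 0.0000 0.0000
step 7: (k=7,j=0): S=69.4426, K−S=55.3474, hold=54.8232 ⇒ V=55.3474 exercise | (k=7,j=1): S=85.4049, K−S=39.3851, hold=38.8609 ⇒ V=39.3851 exercise | (k=7,j=2): S=105.0364, K−S=19.7536, hold=19.2295 ⇒ V=19.7536 exercise | (k=7,j=3): S=129.1804, K−S=0.0000, hold=4.1807 ⇒ V=4.1807 continue | (k=7,j=4): S=158.8742, K−S=0.0000, hold=0.0000 ⇒ V=0.0000 continue | (k=7,j=5): S=195.3935, K−S=0.0000, hold=0.0000 ⇒ V=0.0000 continue | (k=7,j=6): S=240.3073, K−S=0.0000, hold=0.0000 ⇒ V=0.0000 continue | (k=7,j=7): S=295.5451, K−S=0.0000, hold=0.0000 ⇒ V=0.0000 continue  boundary S*=105.0364
step 6: (k=6,j=0): S=77.0113, K−S=47.7787, hold=47.2545 ⇒ V=47.7787 exercise | (k=6,j=1): S=94.7134, K−S=30.0766, hold=29.5525 ⇒ V=30.0766 exercise | (k=6,j=2): S=116.4845, K−S=8.3055, hold=12.0020 ⇒ V=12.0020 continue | (k=6,j=3): S=143.2600, K−S=0.0000, hold=2.1044 ⇒ V=2.1044 continue | (k=6,j=4): S=176.1902, K−S=0.0000, hold=0.0000 ⇒ V=0.0000 continue | (k=6,j=5): S=216.6898, K−S=0.0000, hold=0.0000 ⇒ V=0.0000 continue | (k=6,j=6): S=266.4989, K−S=0.0000, hold=0.0000 ⇒ V=0.0000 continue  boundary S*=94.7134
step 5: (k=5,j=0): S=85.4049, K−S=39.3851, hold=38.8609 ⇒ V=39.3851 exercise | (k=5,j=1): S=105.0364, K−S=19.7536, hold=21.0498 ⇒ V=21.0498 continue | (k=5,j=2): S=129.1804, K−S=0.0000, hold=7.0777 ⇒ V=7.0777 continue | (k=5,j=3): S=158.8742, K−S=0.0000, hold=1.0593 ⇒ V=1.0593 continue | (k=5,j=4): S=195.3935, K−S=0.0000, hold=0.0000 ⇒ V=0.0000 continue | (k=5,j=5): S=240.3073, K−S=0.0000, hold=0.0000 ⇒ V=0.0000 continue  boundary S*=85.4049
step 4: (k=4,j=0): S=94.7134, K−S=30.0766, hold=30.1908 ⇒ V=30.1908 continue | (k=4,j=1): S=116.4845, K−S=8.3055, hold=14.0811 ⇒ V=14.0811 continue | (k=4,j=2): S=143.2600, K−S=0.0000, hold=4.0843 ⇒ V=4.0843 continue | (k=4,j=3): S=176.1902, K−S=0.0000, hold=0.5332 ⇒ V=0.5332 continue | (k=4,j=4): S=216.6898, K−S=0.0000, hold=0.0000 ⇒ V=0.0000 continue  boundary S*=-
step 3: (k=3,j=0): S=105.0364, K−S=19.7536, hold=22.1310 ⇒ V=22.1310 continue | (k=3,j=1): S=129.1804, K−S=0.0000, hold=9.0992 ⇒ V=9.0992 continue | (k=3,j=2): S=158.8742, K−S=0.0000, hold=2.3185 ⇒ V=2.3185 continue | (k=3,j=3): S=195.3935, K−S=0.0000, hold=0.2684 ⇒ V=0.2684 continue  boundary S*=-
step 2: (k=2,j=0): S=116.4845, K−S=8.3055, hold=15.6208 ⇒ V=15.6208 continue | (k=2,j=1): S=143.2600, K−S=0.0000, hold=5.7219 ⇒ V=5.7219 continue | (k=2,j=2): S=176.1902, K−S=0.0000, hold=1.2992 ⇒ V=1.2992 continue  boundary S*=-
step 1: (k=1,j=0): S=129.1804, K−S=0.0000, hold=10.6807 ⇒ V=10.6807 continue | (k=1,j=1): S=158.8742, K−S=0.0000, hold=3.5200 ⇒ V=3.5200 continue  boundary S*=-
step 0: (k=0,j=0): S=143.2600, K−S=0.0000, hold=7.1097 ⇒ V=7.1097 continue  boundary S*=-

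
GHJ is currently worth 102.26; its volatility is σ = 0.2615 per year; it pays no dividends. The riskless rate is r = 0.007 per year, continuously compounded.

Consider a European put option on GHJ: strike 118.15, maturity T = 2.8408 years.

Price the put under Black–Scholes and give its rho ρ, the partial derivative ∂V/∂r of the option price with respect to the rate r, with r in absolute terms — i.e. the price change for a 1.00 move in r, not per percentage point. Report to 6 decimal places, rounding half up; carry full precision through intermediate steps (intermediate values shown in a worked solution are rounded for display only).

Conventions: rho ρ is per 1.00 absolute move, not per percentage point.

σ√T = 0.2615·√2.8408 = 0.440750
d₁ = (ln(S/K) + (r+σ²/2)T) / (σ√T) = (ln(102.26/118.15) + (0.007+0.2615²/2)·2.8408) / 0.440750 = (-0.144436 + 0.117016) / 0.440750 = -0.062214
d₂ = d₁ − σ√T = -0.062214 − 0.440750 = -0.502963
e^{−rT} = 0.980311
N(−d₁) = 0.524804,  N(−d₂) = 0.692505
Put price V = K·e^{−rT}·N(−d₂) − S·N(−d₁) = 80.208506 − 53.666423 = 26.542083
ρ = −K·T·e^{−rT}·N(−d₂) = -227.856325

price = 26.542083
ρ = -227.856325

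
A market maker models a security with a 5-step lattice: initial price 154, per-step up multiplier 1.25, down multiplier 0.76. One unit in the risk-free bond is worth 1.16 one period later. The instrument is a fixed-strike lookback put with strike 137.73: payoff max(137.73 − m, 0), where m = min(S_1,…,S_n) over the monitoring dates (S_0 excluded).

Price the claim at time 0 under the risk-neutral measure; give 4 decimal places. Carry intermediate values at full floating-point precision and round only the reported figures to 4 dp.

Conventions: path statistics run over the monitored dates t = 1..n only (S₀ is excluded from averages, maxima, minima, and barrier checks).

Under the martingale measure an up-move has probability p* = 0.8163; value the claim as the probability-weighted average of per-path payoffs, discounted 5 periods at R = 1.16.
Enumerate all 2^5 = 32 price paths (U = up ×1.25, D = down ×0.76); each path with k up-moves has probability p*^k·(1−p*)^(5−k).
DDDDD: m=39.0471, payoff=98.6829, prob=0.000209
UDDDD: m=64.2222, payoff=73.5078, prob=0.000929
DUDDD: m=64.2222, payoff=73.5078, prob=0.000929
UUDDD: m=105.6286, payoff=32.1014, prob=0.004129
DDUDD: m=64.2222, payoff=73.5078, prob=0.000929
UDUDD: m=105.6286, payoff=32.1014, prob=0.004129
DUUDD: m=105.6286, payoff=32.1014, prob=0.004129
UUUDD: m=173.7312, payoff=0.0000, prob=0.018352
DDDUD: m=64.2222, payoff=73.5078, prob=0.000929
UDDUD: m=105.6286, payoff=32.1014, prob=0.004129
DUDUD: m=105.6286, payoff=32.1014, prob=0.004129
UUDUD: m=173.7312, payoff=0.0000, prob=0.018352
DDUUD: m=88.9504, payoff=48.7796, prob=0.004129
UDUUD: m=146.3000, payoff=0.0000, prob=0.018352
DUUUD: m=117.0400, payoff=20.6900, prob=0.018352
UUUUD: m=192.5000, payoff=0.0000, prob=0.081565
DDDDU: m=51.3778, payoff=86.3522, prob=0.000929
UDDDU: m=84.5029, payoff=53.2271, prob=0.004129
DUDDU: m=84.5029, payoff=53.2271, prob=0.004129
UUDDU: m=138.9850, payoff=0.0000, prob=0.018352
DDUDU: m=84.5029, payoff=53.2271, prob=0.004129
UDUDU: m=138.9850, payoff=0.0000, prob=0.018352
DUUDU: m=117.0400, payoff=20.6900, prob=0.018352
UUUDU: m=192.5000, payoff=0.0000, prob=0.081565
DDDUU: m=67.6023, payoff=70.1277, prob=0.004129
UDDUU: m=111.1880, payoff=26.5420, prob=0.018352
DUDUU: m=111.1880, payoff=26.5420, prob=0.018352
UUDUU: m=182.8750, payoff=0.0000, prob=0.081565
DDUUU: m=88.9504, payoff=48.7796, prob=0.018352
UDUUU: m=146.3000, payoff=0.0000, prob=0.081565
DUUUU: m=117.0400, payoff=20.6900, prob=0.081565
UUUUU: m=192.5000, payoff=0.0000, prob=0.362510
Price = Σ prob·payoff / R^5 = 6.503538 / 2.100342 = 3.0964

price = 3.0964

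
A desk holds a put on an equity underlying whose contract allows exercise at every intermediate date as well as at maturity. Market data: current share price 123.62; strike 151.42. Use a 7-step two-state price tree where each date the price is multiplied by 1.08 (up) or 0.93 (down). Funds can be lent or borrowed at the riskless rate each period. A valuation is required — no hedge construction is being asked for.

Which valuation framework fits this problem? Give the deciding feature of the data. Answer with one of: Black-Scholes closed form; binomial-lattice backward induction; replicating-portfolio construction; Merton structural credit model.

framework: binomial-lattice backward induction

Key observation: the exercise right at every one of the 7 steps is what matters: each node needs max(151.42 − S, continuation), which only the stepwise tree valuation starting from spot 123.62 delivers.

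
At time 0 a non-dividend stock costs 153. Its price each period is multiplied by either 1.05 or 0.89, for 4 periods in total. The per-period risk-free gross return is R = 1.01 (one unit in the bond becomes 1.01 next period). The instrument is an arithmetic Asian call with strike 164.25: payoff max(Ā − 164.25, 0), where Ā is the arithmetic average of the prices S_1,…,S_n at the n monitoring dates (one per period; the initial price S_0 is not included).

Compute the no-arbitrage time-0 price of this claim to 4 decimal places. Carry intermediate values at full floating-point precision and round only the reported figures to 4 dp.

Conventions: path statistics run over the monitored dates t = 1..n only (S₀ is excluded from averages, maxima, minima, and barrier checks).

No-arbitrage gives p* = (R−d)/(u−d) = 0.7500: enumerate every path, weight its payoff by its p*-probability, and discount by R^4.
Enumerate all 2^4 = 16 price paths (U = up ×1.05, D = down ×0.89); each path with k up-moves has probability p*^k·(1−p*)^(4−k).
DDDD: Ā=115.3043, payoff=0.0000, prob=0.003906
UDDD: Ā=136.0332, payoff=0.0000, prob=0.011719
DUDD: Ā=129.9132, payoff=0.0000, prob=0.011719
UUDD: Ā=153.2683, payoff=0.0000, prob=0.035156
DDUD: Ā=124.4664, payoff=0.0000, prob=0.011719
UDUD: Ā=146.8423, payoff=0.0000, prob=0.035156
DUUD: Ā=140.7223, payoff=0.0000, prob=0.035156
UUUD: Ā=166.0207, payoff=1.7707, prob=0.105469
DDDU: Ā=119.6187, payoff=0.0000, prob=0.011719
UDDU: Ā=141.1232, payoff=0.0000, prob=0.035156
DUDU: Ā=135.0032, payoff=0.0000, prob=0.035156
UUDU: Ā=159.2734, payoff=0.0000, prob=0.105469
DDUU: Ā=129.5564, payoff=0.0000, prob=0.035156
UDUU: Ā=152.8474, payoff=0.0000, prob=0.105469
DUUU: Ā=146.7274, payoff=0.0000, prob=0.105469
UUUU: Ā=173.1054, payoff=8.8554, prob=0.316406
Price = Σ prob·payoff / R^4 = 2.988659 / 1.040604 = 2.8720

price = 2.8720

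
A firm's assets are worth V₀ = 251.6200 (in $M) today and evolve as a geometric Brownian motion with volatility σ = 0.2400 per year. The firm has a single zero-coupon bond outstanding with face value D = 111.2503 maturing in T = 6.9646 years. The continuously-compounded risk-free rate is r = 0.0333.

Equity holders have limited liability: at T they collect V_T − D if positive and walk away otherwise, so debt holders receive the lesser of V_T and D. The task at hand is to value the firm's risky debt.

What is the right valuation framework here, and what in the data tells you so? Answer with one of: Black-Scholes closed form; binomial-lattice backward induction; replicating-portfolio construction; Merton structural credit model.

framework: Merton structural credit model

Key observation: a levered firm with one bullet debt due at 6.9646 years is the canonical structural-credit setup: equity is a call on the firm's assets struck at the face value.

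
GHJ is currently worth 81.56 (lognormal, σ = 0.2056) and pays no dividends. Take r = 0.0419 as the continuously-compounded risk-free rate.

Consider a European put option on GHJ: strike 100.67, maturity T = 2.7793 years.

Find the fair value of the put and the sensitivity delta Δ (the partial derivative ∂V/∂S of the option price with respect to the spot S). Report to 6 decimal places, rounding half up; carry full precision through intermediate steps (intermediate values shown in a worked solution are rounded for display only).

σ√T = 0.2056·√2.7793 = 0.342761
d₁ = (ln(S/K) + (r+σ²/2)T) / (σ√T) = (ln(81.56/100.67) + (0.0419+0.2056²/2)·2.7793) / 0.342761 = (-0.210509 + 0.175195) / 0.342761 = -0.103028
d₂ = d₁ − σ√T = -0.103028 − 0.342761 = -0.445788
e^{−rT} = 0.890072
N(−d₁) = 0.541030,  N(−d₂) = 0.672125
Put price V = K·e^{−rT}·N(−d₂) − S·N(−d₁) = 60.224790 − 44.126366 = 16.098424
Δ = −N(−d₁) = -0.541030

price = 16.098424
Δ = -0.541030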